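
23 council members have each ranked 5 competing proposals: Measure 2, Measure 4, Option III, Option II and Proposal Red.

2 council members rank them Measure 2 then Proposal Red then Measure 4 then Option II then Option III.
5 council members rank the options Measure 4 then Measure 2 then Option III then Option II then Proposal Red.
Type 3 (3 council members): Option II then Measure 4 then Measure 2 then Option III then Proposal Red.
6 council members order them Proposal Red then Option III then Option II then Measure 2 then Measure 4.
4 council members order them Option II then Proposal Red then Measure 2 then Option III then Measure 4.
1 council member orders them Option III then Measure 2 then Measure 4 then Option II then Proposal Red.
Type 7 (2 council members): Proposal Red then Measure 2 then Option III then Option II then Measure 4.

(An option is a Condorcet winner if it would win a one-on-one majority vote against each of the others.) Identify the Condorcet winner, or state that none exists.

Head-to-head results (23 council members):
Measure 2 vs Measure 4: Measure 2 preferred on 2+6+4+1+2 = 15 ballots; Measure 2 wins 15–8.
Measure 2–Option III: Measure 2 16–7.
Measure 2 vs Option II: 10 to 13, Option II.
Measure 2–Proposal Red: Proposal Red 12–11.
Measure 4 vs Option III: Option III wins 13–10.
Measure 4 vs Option II: Measure 4 preferred on 2+5+1 = 8 ballots; Option II wins 15–8.
Measure 4 vs Proposal Red: Proposal Red wins 14–9.
Option III vs Option II: Option III, 14–9.
Option III vs Proposal Red: 5+3+1 = 9 for Option III, 14 for Proposal Red — Proposal Red by 14–9.
Option II vs Proposal Red: 13 to 10, Option II.
Every option loses at least once (Measure 2 loses to Option II; Measure 4 loses to Measure 2; Option III loses to Measure 2; Option II loses to Option III; Proposal Red loses to Option II). The majority relation contains the cycle Measure 2 > Option III > Option II > Measure 2, so there is no Condorcet winner.

none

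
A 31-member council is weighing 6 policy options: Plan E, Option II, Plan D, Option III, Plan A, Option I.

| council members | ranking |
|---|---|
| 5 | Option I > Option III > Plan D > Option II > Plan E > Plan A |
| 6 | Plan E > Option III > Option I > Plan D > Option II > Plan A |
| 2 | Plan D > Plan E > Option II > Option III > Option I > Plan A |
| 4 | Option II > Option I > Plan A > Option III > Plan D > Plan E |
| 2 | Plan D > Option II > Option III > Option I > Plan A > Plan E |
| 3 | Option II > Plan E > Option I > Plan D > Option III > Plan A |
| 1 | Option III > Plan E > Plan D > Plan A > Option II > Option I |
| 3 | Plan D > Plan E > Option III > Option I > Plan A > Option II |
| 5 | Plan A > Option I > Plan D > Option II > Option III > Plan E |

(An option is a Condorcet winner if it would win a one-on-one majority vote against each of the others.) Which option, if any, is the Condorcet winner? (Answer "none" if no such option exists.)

Option I

Pairwise majorities:
Plan E vs Option II: Plan E preferred on 6+2+1+3 = 12 ballots; Option II wins 19–12.
Plan E vs Plan D: 6+3+1 = 10 for Plan E, 21 for Plan D — Plan D by 21–10.
Plan E vs Option III: 6+2+3+3 = 14 for Plan E, 17 for Option III — Option III by 17–14.
Plan E vs Plan A: 20 to 11, Plan E.
Plan E vs Option I: Plan E is ranked higher on 6+2+3+1+3 = 15 ballots, Option I on 16. Option I wins 16–15.
Option II vs Plan D: Option II preferred on 4+3 = 7 ballots; Plan D wins 24–7.
Option II vs Option III: 2+4+2+3+5 = 16 for Option II, 15 for Option III — Option II by 16–15.
Option II vs Plan A: 22 to 9, Option II.
Option II vs Option I: Option II is ranked higher on 2+4+2+3+1 = 12 ballots, Option I on 19. Option I wins 19–12.
Plan D vs Option III: 2+2+3+3+5 = 15 for Plan D, 16 for Option III — Option III by 16–15.
Plan D vs Plan A: 22 to 9, Plan D.
Plan D vs Option I: Plan D is ranked higher on 2+2+1+3 = 8 ballots, Option I on 23. Option I wins 23–8.
Option III vs Plan A: Option III is ranked higher on 22 ballots, Plan A on 9. Option III wins 22–9.
Option III vs Option I: 6+2+2+1+3 = 14 for Option III, 17 for Option I — Option I by 17–14.
Plan A vs Option I: Plan A preferred on 1+5 = 6 ballots; Option I wins 25–6.
Only Option I has no losses; Option I is the Condorcet winner.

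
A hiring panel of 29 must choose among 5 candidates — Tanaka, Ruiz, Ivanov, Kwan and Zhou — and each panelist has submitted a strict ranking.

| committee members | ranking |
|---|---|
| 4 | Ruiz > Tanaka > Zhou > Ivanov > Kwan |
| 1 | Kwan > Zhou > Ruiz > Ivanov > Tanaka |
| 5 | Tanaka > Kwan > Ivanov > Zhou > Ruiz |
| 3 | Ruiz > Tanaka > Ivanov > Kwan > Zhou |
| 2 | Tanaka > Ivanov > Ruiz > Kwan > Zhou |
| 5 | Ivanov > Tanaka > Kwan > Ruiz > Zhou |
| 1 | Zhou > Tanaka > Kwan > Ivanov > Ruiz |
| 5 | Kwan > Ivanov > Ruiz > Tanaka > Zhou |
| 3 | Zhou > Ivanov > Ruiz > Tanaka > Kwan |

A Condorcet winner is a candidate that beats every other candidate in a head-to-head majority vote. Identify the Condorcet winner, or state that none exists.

none

Head-to-head results (29 committee members):
Tanaka vs Ruiz: Tanaka is ranked higher on 5+2+5+1 = 13 ballots, Ruiz on 16. Ruiz wins 16–13.
Tanaka vs Ivanov: 15 to 14, Tanaka.
Tanaka vs Kwan: Tanaka preferred on 23 ballots; Tanaka wins 23–6.
Tanaka vs Zhou: Tanaka is ranked higher on 4+5+3+2+5+5 = 24 ballots, Zhou on 5. Tanaka wins 24–5.
Ruiz vs Ivanov: 4+1+3 = 8 for Ruiz, 21 for Ivanov — Ivanov by 21–8.
Ruiz vs Kwan: 12 to 17, Kwan.
Ruiz vs Zhou: Ruiz preferred on 4+3+2+5+5 = 19 ballots; Ruiz wins 19–10.
Ivanov vs Kwan: Ivanov preferred on 4+3+2+5+3 = 17 ballots; Ivanov wins 17–12.
Ivanov vs Zhou: 5+3+2+5+5 = 20 for Ivanov, 9 for Zhou — Ivanov by 20–9.
Kwan vs Zhou: 21 to 8, Kwan.
Every candidate loses at least once (Tanaka loses to Ruiz; Ruiz loses to Ivanov; Ivanov loses to Tanaka; Kwan loses to Tanaka; Zhou loses to Tanaka). The majority relation contains the cycle Tanaka → Ivanov → Ruiz → Tanaka, so there is no Condorcet winner.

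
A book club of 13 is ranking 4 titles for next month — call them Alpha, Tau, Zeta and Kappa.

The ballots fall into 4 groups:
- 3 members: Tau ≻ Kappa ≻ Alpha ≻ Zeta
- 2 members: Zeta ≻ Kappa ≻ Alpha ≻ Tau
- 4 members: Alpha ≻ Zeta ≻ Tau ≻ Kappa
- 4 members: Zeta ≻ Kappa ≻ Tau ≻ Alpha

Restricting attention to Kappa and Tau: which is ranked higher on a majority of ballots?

Tau

Ballots ranking Kappa above Tau: 2 + 4 = 6.
Ballots ranking Tau above Kappa: 13 − 6 = 7.
Tau wins the head-to-head 7–6.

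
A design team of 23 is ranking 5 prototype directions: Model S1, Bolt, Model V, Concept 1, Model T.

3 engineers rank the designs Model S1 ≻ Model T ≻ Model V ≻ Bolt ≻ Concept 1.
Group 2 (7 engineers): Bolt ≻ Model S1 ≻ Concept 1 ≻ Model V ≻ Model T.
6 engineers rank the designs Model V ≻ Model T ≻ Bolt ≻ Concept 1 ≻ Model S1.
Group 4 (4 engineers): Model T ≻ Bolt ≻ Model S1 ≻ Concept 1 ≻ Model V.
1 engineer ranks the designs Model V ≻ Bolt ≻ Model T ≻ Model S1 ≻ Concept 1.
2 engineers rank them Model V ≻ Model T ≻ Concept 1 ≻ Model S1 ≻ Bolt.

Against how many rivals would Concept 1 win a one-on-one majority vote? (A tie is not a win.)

0

Concept 1 against each rival (23 engineers):
Concept 1–Model S1: Model S1 15–8.
Concept 1 vs Bolt: 2 for Concept 1, 21 for Bolt — Bolt by 21–2.
Concept 1 vs Model V: Model V, 12–11.
Concept 1 vs Model T: Model T, 16–7.
Concept 1 beats no one; loses to Model S1, Bolt, Model V, Model T — 0 pairwise wins.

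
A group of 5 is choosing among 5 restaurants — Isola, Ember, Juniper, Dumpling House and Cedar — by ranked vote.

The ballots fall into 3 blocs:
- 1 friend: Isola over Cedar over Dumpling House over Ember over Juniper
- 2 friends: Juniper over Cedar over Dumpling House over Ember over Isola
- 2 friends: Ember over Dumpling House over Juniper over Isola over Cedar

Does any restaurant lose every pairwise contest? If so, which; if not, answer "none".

none

Head-to-head results (5 friends):
Isola vs Ember: 1 for Isola, 4 for Ember — Ember by 4–1.
Isola vs Juniper: Juniper wins 4–1.
Isola vs Dumpling House: Dumpling House, 4–1.
Isola vs Cedar: Isola preferred on 1+2 = 3 ballots; Isola wins 3–2.
Ember vs Juniper: Ember, 3–2.
Ember–Dumpling House: Dumpling House 3–2.
Ember vs Cedar: Ember is ranked higher on 2 ballots, Cedar on 3. Cedar wins 3–2.
Juniper vs Dumpling House: Dumpling House, 3–2.
Juniper vs Cedar: 4 to 1, Juniper.
Dumpling House vs Cedar: Cedar, 3–2.
No restaurant is winless: Isola beats Cedar; Ember beats Isola; Juniper beats Isola; Dumpling House beats Isola; Cedar beats Ember. There is no Condorcet loser.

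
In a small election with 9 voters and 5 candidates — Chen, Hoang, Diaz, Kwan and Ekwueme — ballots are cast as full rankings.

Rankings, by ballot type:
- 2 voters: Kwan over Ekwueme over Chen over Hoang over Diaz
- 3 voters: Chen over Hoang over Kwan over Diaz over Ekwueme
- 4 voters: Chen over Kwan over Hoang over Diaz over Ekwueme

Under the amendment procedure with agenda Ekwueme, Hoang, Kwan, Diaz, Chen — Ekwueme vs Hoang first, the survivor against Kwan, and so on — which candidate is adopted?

Chen

Round 1: Ekwueme vs Hoang — 2–7, Hoang advances.
Round 2: Hoang vs Kwan — 3–6, Kwan advances.
Round 3: Kwan vs Diaz — 9–0, Kwan advances.
Round 4: Kwan vs Chen — 2–7, Chen advances.
Chen survives the agenda.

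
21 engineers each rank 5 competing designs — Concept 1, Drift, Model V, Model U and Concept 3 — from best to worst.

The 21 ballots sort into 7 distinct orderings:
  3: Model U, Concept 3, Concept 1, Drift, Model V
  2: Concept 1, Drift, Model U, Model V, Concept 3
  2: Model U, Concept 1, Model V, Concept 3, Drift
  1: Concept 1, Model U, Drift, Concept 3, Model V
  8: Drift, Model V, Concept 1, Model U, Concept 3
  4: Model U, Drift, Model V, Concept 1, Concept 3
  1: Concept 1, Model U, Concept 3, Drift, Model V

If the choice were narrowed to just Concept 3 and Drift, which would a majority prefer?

Drift

Ballots ranking Concept 3 above Drift: 3 + 2 + 1 = 6.
Ballots ranking Drift above Concept 3: 21 − 6 = 15.
Drift wins the head-to-head 15–6.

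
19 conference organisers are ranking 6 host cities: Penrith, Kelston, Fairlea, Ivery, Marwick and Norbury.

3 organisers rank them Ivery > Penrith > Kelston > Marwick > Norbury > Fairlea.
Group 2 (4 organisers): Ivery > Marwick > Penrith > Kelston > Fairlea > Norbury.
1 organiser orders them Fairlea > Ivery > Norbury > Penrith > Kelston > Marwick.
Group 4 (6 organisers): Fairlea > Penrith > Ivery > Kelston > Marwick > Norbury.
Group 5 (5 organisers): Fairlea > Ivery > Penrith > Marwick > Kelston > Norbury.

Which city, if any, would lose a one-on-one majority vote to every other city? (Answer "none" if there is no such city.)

Pairwise majorities:
Penrith vs Kelston: Penrith preferred on 3+4+1+6+5 = 19 ballots; Penrith wins 19–0.
Penrith vs Fairlea: Fairlea wins 12–7.
Penrith–Ivery: Ivery 13–6.
Penrith vs Marwick: Penrith is ranked higher on 3+1+6+5 = 15 ballots, Marwick on 4. Penrith wins 15–4.
Penrith–Norbury: Penrith 18–1.
Kelston vs Fairlea: Fairlea, 12–7.
Kelston vs Ivery: Ivery, 19–0.
Kelston vs Marwick: Kelston, 10–9.
Kelston vs Norbury: Kelston wins 18–1.
Fairlea–Ivery: Fairlea 12–7.
Fairlea vs Marwick: 1+6+5 = 12 for Fairlea, 7 for Marwick — Fairlea by 12–7.
Fairlea vs Norbury: 4+1+6+5 = 16 for Fairlea, 3 for Norbury — Fairlea by 16–3.
Ivery vs Marwick: Ivery is ranked higher on 3+4+1+6+5 = 19 ballots, Marwick on 0. Ivery wins 19–0.
Ivery vs Norbury: 19 to 0, Ivery.
Marwick–Norbury: Marwick 18–1.
Norbury loses to every other city — it is the Condorcet loser.

Norbury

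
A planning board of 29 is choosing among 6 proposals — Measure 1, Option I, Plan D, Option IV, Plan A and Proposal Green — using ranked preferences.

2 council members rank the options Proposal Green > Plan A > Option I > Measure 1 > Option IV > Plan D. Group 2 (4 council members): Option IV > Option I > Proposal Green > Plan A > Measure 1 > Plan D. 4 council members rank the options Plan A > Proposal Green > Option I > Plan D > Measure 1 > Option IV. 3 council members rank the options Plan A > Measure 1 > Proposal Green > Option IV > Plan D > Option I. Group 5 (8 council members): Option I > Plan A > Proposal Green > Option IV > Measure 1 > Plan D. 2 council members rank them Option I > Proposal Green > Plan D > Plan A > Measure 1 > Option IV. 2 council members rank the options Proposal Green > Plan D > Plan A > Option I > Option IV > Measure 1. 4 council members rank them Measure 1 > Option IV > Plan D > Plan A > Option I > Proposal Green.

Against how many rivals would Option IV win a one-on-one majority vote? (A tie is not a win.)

1

Option IV against each rival (29 council members):
Option IV vs Measure 1: Option IV preferred on 4+8+2 = 14 ballots; Measure 1 wins 15–14.
Option IV vs Option I: Option I wins 18–11.
Option IV vs Plan D: Option IV preferred on 2+4+3+8+4 = 21 ballots; Option IV wins 21–8.
Option IV vs Plan A: 4+4 = 8 for Option IV, 21 for Plan A — Plan A by 21–8.
Option IV vs Proposal Green: 8 to 21, Proposal Green.
Option IV beats Plan D; loses to Measure 1, Option I, Plan A, Proposal Green — 1 pairwise win.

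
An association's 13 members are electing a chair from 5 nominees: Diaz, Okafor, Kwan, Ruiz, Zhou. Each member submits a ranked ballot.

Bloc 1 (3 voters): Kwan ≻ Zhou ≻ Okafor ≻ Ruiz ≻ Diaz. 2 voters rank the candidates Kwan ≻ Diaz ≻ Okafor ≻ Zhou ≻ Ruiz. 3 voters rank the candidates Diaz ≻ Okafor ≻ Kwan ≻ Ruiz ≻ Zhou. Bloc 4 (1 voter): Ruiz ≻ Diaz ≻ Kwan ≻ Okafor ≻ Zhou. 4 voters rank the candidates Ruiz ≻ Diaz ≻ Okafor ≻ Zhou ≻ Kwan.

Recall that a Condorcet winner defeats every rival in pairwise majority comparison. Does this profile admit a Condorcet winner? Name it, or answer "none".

none

Head-to-head results (13 voters):
Diaz–Okafor: Diaz 10–3.
Diaz vs Kwan: Diaz, 8–5.
Diaz vs Ruiz: 5 to 8, Ruiz.
Diaz vs Zhou: Diaz is ranked higher on 2+3+1+4 = 10 ballots, Zhou on 3. Diaz wins 10–3.
Okafor vs Kwan: Okafor is ranked higher on 3+4 = 7 ballots, Kwan on 6. Okafor wins 7–6.
Okafor vs Ruiz: 3+2+3 = 8 for Okafor, 5 for Ruiz — Okafor by 8–5.
Okafor vs Zhou: 2+3+1+4 = 10 for Okafor, 3 for Zhou — Okafor by 10–3.
Kwan vs Ruiz: Kwan preferred on 3+2+3 = 8 ballots; Kwan wins 8–5.
Kwan vs Zhou: Kwan is ranked higher on 3+2+3+1 = 9 ballots, Zhou on 4. Kwan wins 9–4.
Ruiz vs Zhou: Ruiz, 8–5.
Every candidate loses at least once (Diaz loses to Ruiz; Okafor loses to Diaz; Kwan loses to Diaz; Ruiz loses to Okafor; Zhou loses to Diaz). The majority relation contains the cycle Diaz beats Okafor beats Ruiz beats Diaz, so there is no Condorcet winner.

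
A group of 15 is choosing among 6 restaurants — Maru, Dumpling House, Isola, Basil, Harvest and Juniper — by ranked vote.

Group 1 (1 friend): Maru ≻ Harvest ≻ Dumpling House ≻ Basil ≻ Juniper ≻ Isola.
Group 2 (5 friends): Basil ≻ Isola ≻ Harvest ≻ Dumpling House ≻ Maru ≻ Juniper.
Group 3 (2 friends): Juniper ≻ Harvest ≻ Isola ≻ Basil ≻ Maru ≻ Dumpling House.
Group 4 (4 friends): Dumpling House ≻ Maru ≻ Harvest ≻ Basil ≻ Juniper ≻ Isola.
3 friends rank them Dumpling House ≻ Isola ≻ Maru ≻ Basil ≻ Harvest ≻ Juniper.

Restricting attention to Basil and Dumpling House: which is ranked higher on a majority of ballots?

Dumpling House

Ballots ranking Basil above Dumpling House: 5 + 2 = 7.
Ballots ranking Dumpling House above Basil: 15 − 7 = 8.
Dumpling House wins the head-to-head 8–7.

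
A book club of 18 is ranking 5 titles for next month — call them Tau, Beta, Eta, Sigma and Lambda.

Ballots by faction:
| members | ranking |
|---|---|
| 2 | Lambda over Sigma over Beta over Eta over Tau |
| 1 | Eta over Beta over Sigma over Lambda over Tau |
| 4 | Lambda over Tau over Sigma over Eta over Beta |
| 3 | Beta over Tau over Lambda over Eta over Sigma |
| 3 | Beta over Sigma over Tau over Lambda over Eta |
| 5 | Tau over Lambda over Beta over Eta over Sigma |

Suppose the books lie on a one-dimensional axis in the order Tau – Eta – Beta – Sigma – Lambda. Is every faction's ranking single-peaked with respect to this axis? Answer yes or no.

Axis positions: Tau=1, Eta=2, Beta=3, Sigma=4, Lambda=5.
Faction 1 (peak Lambda at position 5): ranking walks positions 5-4-3-2-1, expanding outward from the peak — single-peaked.
Faction 2 (peak Eta at position 2): ranking walks positions 2-3-4-5-1, expanding outward from the peak — single-peaked.
Faction 3: ranking walks positions 5-1-4-2-3; Tau is ranked above Sigma even though Sigma lies between Tau and the peak Lambda on the axis — preferences dip and rise again. Not single-peaked.
Faction 4: ranking walks positions 3-1-5-2-4; Tau is ranked above Eta even though Eta lies between Tau and the peak Beta on the axis — preferences dip and rise again. Not single-peaked.
Faction 5: ranking walks positions 3-4-1-5-2; Tau is ranked above Eta even though Eta lies between Tau and the peak Beta on the axis — preferences dip and rise again. Not single-peaked.
Faction 6: ranking walks positions 1-5-3-2-4; Lambda is ranked above Eta even though Eta lies between Lambda and the peak Tau on the axis — preferences dip and rise again. Not single-peaked.
Faction 3 violates single-peakedness, so the profile is not single-peaked on this axis.

no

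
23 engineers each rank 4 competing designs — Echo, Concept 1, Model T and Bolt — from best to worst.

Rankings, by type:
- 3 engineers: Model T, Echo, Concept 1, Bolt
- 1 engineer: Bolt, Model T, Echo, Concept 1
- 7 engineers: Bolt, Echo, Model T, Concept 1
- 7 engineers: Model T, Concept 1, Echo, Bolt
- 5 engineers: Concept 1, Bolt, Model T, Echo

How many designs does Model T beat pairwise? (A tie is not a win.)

2

Model T against each rival (23 engineers):
Model T vs Echo: Model T, 16–7.
Model T vs Concept 1: Model T, 18–5.
Model T vs Bolt: 10 to 13, Bolt.
Model T beats Echo, Concept 1; loses to Bolt — 2 pairwise wins.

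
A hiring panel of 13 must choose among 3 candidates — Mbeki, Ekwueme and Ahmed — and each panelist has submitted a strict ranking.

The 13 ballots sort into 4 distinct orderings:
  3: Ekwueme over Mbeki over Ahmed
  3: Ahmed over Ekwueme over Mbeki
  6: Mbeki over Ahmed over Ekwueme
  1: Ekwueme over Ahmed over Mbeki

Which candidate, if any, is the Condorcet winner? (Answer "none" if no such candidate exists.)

Check each pair by majority over 13 ballots:
Mbeki vs Ekwueme: 6 to 7, Ekwueme.
Mbeki vs Ahmed: 9 to 4, Mbeki.
Ekwueme vs Ahmed: 3+1 = 4 for Ekwueme, 9 for Ahmed — Ahmed by 9–4.
Every candidate loses at least once (Mbeki loses to Ekwueme; Ekwueme loses to Ahmed; Ahmed loses to Mbeki). The majority relation contains the cycle Mbeki beats Ahmed beats Ekwueme beats Mbeki, so there is no Condorcet winner.

none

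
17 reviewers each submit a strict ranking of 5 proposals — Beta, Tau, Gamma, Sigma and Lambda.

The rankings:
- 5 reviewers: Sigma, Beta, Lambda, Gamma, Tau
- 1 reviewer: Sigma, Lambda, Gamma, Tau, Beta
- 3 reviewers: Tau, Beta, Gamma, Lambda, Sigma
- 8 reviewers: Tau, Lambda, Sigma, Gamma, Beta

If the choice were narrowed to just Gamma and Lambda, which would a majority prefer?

Lambda

Ballots ranking Gamma above Lambda: 3.
Ballots ranking Lambda above Gamma: 17 − 3 = 14.
Lambda wins the head-to-head 14–3.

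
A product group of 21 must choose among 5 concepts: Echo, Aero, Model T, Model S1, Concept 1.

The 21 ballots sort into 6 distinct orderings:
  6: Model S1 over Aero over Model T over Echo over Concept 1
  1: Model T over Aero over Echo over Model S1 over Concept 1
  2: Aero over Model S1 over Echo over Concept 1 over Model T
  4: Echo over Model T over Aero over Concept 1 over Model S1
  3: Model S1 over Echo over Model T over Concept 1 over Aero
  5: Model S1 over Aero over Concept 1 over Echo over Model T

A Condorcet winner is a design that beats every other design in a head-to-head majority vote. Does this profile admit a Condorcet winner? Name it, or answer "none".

Model S1

Head-to-head results (21 engineers):
Echo vs Aero: Echo preferred on 4+3 = 7 ballots; Aero wins 14–7.
Echo vs Model T: 2+4+3+5 = 14 for Echo, 7 for Model T — Echo by 14–7.
Echo vs Model S1: Echo is ranked higher on 1+4 = 5 ballots, Model S1 on 16. Model S1 wins 16–5.
Echo vs Concept 1: Echo preferred on 6+1+2+4+3 = 16 ballots; Echo wins 16–5.
Aero vs Model T: Aero preferred on 6+2+5 = 13 ballots; Aero wins 13–8.
Aero vs Model S1: 1+2+4 = 7 for Aero, 14 for Model S1 — Model S1 by 14–7.
Aero vs Concept 1: Aero is ranked higher on 6+1+2+4+5 = 18 ballots, Concept 1 on 3. Aero wins 18–3.
Model T vs Model S1: 1+4 = 5 for Model T, 16 for Model S1 — Model S1 by 16–5.
Model T vs Concept 1: Model T is ranked higher on 6+1+4+3 = 14 ballots, Concept 1 on 7. Model T wins 14–7.
Model S1 vs Concept 1: 17 to 4, Model S1.
Model S1 defeats every rival head-to-head and is the Condorcet winner.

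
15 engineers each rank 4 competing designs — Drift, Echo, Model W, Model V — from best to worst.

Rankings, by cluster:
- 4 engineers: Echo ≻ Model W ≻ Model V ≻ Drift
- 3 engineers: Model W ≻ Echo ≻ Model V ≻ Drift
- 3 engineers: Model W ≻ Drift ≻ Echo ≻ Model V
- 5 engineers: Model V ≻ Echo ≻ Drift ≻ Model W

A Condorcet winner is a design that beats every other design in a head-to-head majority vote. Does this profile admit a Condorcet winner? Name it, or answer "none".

Check each pair by majority over 15 ballots:
Drift vs Echo: Drift is ranked higher on 3 ballots, Echo on 12. Echo wins 12–3.
Drift vs Model W: 5 to 10, Model W.
Drift vs Model V: Drift preferred on 3 ballots; Model V wins 12–3.
Echo vs Model W: 9 to 6, Echo.
Echo vs Model V: 10 to 5, Echo.
Model W vs Model V: Model W is ranked higher on 4+3+3 = 10 ballots, Model V on 5. Model W wins 10–5.
Echo defeats every rival head-to-head and is the Condorcet winner.

Echo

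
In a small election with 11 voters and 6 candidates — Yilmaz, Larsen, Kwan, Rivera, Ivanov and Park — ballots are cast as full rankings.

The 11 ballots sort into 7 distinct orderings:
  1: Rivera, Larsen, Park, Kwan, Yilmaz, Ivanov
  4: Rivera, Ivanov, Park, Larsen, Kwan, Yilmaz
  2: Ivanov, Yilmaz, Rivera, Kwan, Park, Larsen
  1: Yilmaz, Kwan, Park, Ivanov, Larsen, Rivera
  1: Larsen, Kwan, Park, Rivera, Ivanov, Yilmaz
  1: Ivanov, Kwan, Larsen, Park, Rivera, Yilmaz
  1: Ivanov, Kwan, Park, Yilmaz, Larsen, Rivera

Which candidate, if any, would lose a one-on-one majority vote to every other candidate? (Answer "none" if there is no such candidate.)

Yilmaz

Pairwise majorities:
Yilmaz vs Larsen: 2+1+1 = 4 for Yilmaz, 7 for Larsen — Larsen by 7–4.
Yilmaz vs Kwan: Yilmaz preferred on 2+1 = 3 ballots; Kwan wins 8–3.
Yilmaz vs Rivera: Rivera, 7–4.
Yilmaz vs Ivanov: 2 to 9, Ivanov.
Yilmaz vs Park: Park, 8–3.
Larsen vs Kwan: Larsen wins 6–5.
Larsen vs Rivera: Rivera, 7–4.
Larsen vs Ivanov: 2 to 9, Ivanov.
Larsen vs Park: Larsen is ranked higher on 1+1+1 = 3 ballots, Park on 8. Park wins 8–3.
Kwan vs Rivera: Rivera, 7–4.
Kwan–Ivanov: Ivanov 8–3.
Kwan vs Park: Kwan preferred on 2+1+1+1+1 = 6 ballots; Kwan wins 6–5.
Rivera vs Ivanov: 1+4+1 = 6 for Rivera, 5 for Ivanov — Rivera by 6–5.
Rivera vs Park: 7 to 4, Rivera.
Ivanov–Park: Ivanov 8–3.
Yilmaz loses to every other candidate — it is the Condorcet loser.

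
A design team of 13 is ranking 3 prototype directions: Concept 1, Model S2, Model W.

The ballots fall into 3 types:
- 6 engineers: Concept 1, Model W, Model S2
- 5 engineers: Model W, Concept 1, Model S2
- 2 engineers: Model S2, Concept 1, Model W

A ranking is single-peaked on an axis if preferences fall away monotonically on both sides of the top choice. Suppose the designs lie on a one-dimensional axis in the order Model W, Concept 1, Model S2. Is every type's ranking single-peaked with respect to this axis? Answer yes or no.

Axis positions: Model W=1, Concept 1=2, Model S2=3.
Type 1 (peak Concept 1 at position 2): ranking walks positions 2-1-3, expanding outward from the peak — single-peaked.
Type 2 (peak Model W at position 1): ranking walks positions 1-2-3, expanding outward from the peak — single-peaked.
Type 3 (peak Model S2 at position 3): ranking walks positions 3-2-1, expanding outward from the peak — single-peaked.
Every ranking is single-peaked on this axis.

yes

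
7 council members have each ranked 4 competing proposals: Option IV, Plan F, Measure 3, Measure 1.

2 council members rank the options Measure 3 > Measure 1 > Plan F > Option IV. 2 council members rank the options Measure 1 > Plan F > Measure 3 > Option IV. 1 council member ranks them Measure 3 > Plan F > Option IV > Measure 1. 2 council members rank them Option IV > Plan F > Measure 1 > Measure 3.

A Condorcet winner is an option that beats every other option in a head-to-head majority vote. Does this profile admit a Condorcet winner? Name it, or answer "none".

Pairwise majorities:
Option IV vs Plan F: 2 for Option IV, 5 for Plan F — Plan F by 5–2.
Option IV vs Measure 3: 2 to 5, Measure 3.
Option IV vs Measure 1: Option IV preferred on 1+2 = 3 ballots; Measure 1 wins 4–3.
Plan F vs Measure 3: 2+2 = 4 for Plan F, 3 for Measure 3 — Plan F by 4–3.
Plan F vs Measure 1: 3 to 4, Measure 1.
Measure 3 vs Measure 1: Measure 3 is ranked higher on 2+1 = 3 ballots, Measure 1 on 4. Measure 1 wins 4–3.
Measure 1 defeats every rival head-to-head and is the Condorcet winner.

Measure 1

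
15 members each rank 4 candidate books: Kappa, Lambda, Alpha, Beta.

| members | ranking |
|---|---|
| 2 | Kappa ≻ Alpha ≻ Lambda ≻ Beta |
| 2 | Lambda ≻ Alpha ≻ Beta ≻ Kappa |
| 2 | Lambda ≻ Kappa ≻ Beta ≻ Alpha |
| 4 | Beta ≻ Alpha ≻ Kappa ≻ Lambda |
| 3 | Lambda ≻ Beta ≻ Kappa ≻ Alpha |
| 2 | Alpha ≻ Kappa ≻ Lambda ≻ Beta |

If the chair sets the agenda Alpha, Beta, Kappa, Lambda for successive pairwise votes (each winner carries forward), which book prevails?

Round 1: Alpha vs Beta — 6–9, Beta advances.
Round 2: Beta vs Kappa — 9–6, Beta advances.
Round 3: Beta vs Lambda — 4–11, Lambda advances.
The agenda winner is Lambda.

Lambda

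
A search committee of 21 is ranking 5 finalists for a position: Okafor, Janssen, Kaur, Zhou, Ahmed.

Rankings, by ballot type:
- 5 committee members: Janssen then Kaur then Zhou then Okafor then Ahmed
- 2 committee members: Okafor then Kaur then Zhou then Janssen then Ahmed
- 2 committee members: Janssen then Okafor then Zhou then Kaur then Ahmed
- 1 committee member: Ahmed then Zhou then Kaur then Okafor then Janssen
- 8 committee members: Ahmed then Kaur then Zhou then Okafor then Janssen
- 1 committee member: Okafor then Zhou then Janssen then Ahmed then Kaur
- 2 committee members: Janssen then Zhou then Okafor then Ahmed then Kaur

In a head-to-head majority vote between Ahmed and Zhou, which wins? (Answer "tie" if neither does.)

Zhou

Ballots ranking Ahmed above Zhou: 1 + 8 = 9.
Ballots ranking Zhou above Ahmed: 21 − 9 = 12.
Zhou wins the head-to-head 12–9.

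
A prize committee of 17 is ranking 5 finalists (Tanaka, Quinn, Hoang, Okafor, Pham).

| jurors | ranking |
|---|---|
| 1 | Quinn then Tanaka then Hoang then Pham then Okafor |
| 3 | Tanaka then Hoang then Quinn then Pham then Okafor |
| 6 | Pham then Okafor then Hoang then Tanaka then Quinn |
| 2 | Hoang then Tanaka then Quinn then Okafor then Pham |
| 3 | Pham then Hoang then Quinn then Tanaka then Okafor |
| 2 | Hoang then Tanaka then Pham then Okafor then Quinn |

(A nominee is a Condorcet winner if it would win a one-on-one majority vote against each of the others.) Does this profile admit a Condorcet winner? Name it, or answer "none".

Head-to-head results (17 jurors):
Tanaka vs Quinn: Tanaka, 13–4.
Tanaka vs Hoang: Hoang, 13–4.
Tanaka vs Okafor: Tanaka wins 11–6.
Tanaka vs Pham: 1+3+2+2 = 8 for Tanaka, 9 for Pham — Pham by 9–8.
Quinn vs Hoang: 1 to 16, Hoang.
Quinn vs Okafor: 1+3+2+3 = 9 for Quinn, 8 for Okafor — Quinn by 9–8.
Quinn–Pham: Pham 11–6.
Hoang–Okafor: Hoang 11–6.
Hoang–Pham: Pham 9–8.
Okafor vs Pham: Pham, 15–2.
Only Pham has no losses; Pham is the Condorcet winner.

Pham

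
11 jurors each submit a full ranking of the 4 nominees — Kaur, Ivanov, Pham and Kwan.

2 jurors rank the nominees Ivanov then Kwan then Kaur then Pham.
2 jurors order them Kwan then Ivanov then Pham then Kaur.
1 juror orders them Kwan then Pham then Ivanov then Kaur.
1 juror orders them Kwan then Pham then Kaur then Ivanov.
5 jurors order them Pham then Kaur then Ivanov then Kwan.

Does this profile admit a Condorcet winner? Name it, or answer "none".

none

Check each pair by majority over 11 ballots:
Kaur–Ivanov: Kaur 6–5.
Kaur vs Pham: Pham, 9–2.
Kaur vs Kwan: Kwan, 6–5.
Ivanov–Pham: Pham 7–4.
Ivanov–Kwan: Ivanov 7–4.
Pham vs Kwan: Kwan wins 6–5.
No nominee is unbeaten: Kaur loses to Pham; Ivanov loses to Kaur; Pham loses to Kwan; Kwan loses to Ivanov. In particular Kaur beats Ivanov beats Kwan beats Kaur is a majority cycle — no Condorcet winner exists.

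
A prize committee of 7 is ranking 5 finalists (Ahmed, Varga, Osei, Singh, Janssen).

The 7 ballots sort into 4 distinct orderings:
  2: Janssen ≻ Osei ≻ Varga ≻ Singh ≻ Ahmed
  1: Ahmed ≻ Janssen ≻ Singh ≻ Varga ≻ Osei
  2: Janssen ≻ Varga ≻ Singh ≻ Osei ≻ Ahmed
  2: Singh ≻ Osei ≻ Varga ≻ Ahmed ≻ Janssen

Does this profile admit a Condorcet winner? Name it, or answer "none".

Janssen

Pairwise majorities:
Ahmed vs Varga: Ahmed preferred on 1 ballot; Varga wins 6–1.
Ahmed vs Osei: 1 for Ahmed, 6 for Osei — Osei by 6–1.
Ahmed vs Singh: 1 to 6, Singh.
Ahmed vs Janssen: Ahmed preferred on 1+2 = 3 ballots; Janssen wins 4–3.
Varga vs Osei: 1+2 = 3 for Varga, 4 for Osei — Osei by 4–3.
Varga vs Singh: Varga preferred on 2+2 = 4 ballots; Varga wins 4–3.
Varga vs Janssen: 2 to 5, Janssen.
Osei vs Singh: 2 for Osei, 5 for Singh — Singh by 5–2.
Osei vs Janssen: 2 for Osei, 5 for Janssen — Janssen by 5–2.
Singh vs Janssen: Singh preferred on 2 ballots; Janssen wins 5–2.
Janssen wins every pairwise contest, so Janssen is the Condorcet winner.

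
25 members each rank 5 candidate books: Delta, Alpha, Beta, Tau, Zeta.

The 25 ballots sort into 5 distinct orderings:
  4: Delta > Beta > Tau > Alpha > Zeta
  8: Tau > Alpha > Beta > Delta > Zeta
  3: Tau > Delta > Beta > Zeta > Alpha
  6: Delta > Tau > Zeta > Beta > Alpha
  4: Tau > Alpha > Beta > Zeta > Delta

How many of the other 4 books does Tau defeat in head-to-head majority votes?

4

Tau against each rival (25 members):
Tau vs Delta: Tau, 15–10.
Tau–Alpha: Tau 25–0.
Tau–Beta: Tau 21–4.
Tau vs Zeta: Tau preferred on 4+8+3+6+4 = 25 ballots; Tau wins 25–0.
Tau beats Delta, Alpha, Beta, Zeta — 4 pairwise wins.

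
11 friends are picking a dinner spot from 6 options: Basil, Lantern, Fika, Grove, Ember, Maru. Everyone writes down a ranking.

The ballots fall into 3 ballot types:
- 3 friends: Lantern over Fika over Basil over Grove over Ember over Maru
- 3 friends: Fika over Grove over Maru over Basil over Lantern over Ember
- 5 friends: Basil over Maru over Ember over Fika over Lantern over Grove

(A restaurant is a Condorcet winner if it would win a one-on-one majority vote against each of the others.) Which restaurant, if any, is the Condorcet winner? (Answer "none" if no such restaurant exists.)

Check each pair by majority over 11 ballots:
Basil vs Lantern: Basil preferred on 3+5 = 8 ballots; Basil wins 8–3.
Basil vs Fika: Basil is ranked higher on 5 ballots, Fika on 6. Fika wins 6–5.
Basil vs Grove: Basil is ranked higher on 3+5 = 8 ballots, Grove on 3. Basil wins 8–3.
Basil vs Ember: Basil preferred on 3+3+5 = 11 ballots; Basil wins 11–0.
Basil vs Maru: Basil preferred on 3+5 = 8 ballots; Basil wins 8–3.
Lantern vs Fika: 3 for Lantern, 8 for Fika — Fika by 8–3.
Lantern vs Grove: 8 to 3, Lantern.
Lantern vs Ember: 3+3 = 6 for Lantern, 5 for Ember — Lantern by 6–5.
Lantern vs Maru: 3 for Lantern, 8 for Maru — Maru by 8–3.
Fika vs Grove: 11 to 0, Fika.
Fika vs Ember: 6 to 5, Fika.
Fika vs Maru: 6 to 5, Fika.
Grove vs Ember: 6 to 5, Grove.
Grove vs Maru: Grove is ranked higher on 3+3 = 6 ballots, Maru on 5. Grove wins 6–5.
Ember vs Maru: 3 to 8, Maru.
Only Fika has no losses; Fika is the Condorcet winner.

Fika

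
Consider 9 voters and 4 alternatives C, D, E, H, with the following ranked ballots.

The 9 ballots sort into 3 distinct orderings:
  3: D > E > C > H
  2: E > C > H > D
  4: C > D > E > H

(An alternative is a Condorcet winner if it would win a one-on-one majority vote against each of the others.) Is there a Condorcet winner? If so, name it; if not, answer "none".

none

Check each pair by majority over 9 ballots:
C vs D: C wins 6–3.
C–E: E 5–4.
C vs H: C wins 9–0.
D–E: D 7–2.
D vs H: D wins 7–2.
E vs H: E wins 9–0.
Each alternative drops at least one matchup (C loses to E; D loses to C; E loses to D; H loses to C); the cycle C > D > E > C rules out a Condorcet winner.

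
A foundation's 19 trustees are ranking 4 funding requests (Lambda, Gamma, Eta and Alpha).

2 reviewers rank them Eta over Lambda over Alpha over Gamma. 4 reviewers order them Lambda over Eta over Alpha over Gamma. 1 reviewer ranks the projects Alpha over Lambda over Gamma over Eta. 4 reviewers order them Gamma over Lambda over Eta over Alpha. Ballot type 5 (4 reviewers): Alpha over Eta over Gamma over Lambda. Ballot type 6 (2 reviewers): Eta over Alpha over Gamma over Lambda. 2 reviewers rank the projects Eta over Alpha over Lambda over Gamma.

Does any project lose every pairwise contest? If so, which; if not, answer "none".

Pairwise majorities:
Lambda vs Gamma: 2+4+1+2 = 9 for Lambda, 10 for Gamma — Gamma by 10–9.
Lambda vs Eta: Eta wins 10–9.
Lambda vs Alpha: 2+4+4 = 10 for Lambda, 9 for Alpha — Lambda by 10–9.
Gamma–Eta: Eta 14–5.
Gamma vs Alpha: Alpha, 15–4.
Eta vs Alpha: Eta preferred on 2+4+4+2+2 = 14 ballots; Eta wins 14–5.
No project is winless: Lambda beats Alpha; Gamma beats Lambda; Eta beats Lambda; Alpha beats Gamma. There is no Condorcet loser.

none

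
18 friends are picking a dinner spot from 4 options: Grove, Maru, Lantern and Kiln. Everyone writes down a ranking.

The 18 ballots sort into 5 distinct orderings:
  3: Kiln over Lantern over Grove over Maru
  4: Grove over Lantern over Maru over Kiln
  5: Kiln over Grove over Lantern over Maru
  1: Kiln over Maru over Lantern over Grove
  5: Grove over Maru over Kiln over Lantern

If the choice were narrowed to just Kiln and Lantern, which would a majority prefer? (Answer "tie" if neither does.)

Kiln

Ballots ranking Kiln above Lantern: 3 + 5 + 1 + 5 = 14.
Ballots ranking Lantern above Kiln: 18 − 14 = 4.
Kiln wins the head-to-head 14–4.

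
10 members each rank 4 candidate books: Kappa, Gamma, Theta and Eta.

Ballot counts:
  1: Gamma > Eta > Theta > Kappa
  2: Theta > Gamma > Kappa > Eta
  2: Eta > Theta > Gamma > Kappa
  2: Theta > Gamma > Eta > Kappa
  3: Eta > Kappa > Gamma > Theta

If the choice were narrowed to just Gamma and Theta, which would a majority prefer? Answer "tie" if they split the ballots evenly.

Ballots ranking Gamma above Theta: 1 + 3 = 4.
Ballots ranking Theta above Gamma: 10 − 4 = 6.
Theta wins the head-to-head 6–4.

Theta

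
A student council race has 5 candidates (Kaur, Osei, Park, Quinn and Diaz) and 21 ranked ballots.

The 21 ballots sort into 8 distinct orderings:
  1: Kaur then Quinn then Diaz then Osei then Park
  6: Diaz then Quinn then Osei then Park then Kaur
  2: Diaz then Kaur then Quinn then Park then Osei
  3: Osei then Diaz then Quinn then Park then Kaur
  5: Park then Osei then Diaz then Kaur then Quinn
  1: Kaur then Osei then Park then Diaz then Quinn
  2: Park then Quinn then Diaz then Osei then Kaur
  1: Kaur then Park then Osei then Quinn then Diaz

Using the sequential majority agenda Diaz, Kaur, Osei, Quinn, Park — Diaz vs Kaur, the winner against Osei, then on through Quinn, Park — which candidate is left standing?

Diaz

Round 1: Diaz vs Kaur — 18–3, Diaz advances.
Round 2: Diaz vs Osei — 11–10, Diaz advances.
Round 3: Diaz vs Quinn — 17–4, Diaz advances.
Round 4: Diaz vs Park — 12–9, Diaz advances.
The agenda winner is Diaz.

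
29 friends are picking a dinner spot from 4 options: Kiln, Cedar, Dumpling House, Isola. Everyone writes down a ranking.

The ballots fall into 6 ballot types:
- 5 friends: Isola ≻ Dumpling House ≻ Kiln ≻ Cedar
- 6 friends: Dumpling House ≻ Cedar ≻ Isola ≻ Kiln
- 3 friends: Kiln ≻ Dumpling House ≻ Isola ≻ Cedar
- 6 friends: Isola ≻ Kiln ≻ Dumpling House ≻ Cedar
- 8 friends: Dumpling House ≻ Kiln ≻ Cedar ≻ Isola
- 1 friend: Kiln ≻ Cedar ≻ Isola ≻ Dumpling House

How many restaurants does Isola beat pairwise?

Isola against each rival (29 friends):
Isola vs Kiln: Isola preferred on 5+6+6 = 17 ballots; Isola wins 17–12.
Isola vs Cedar: 14 to 15, Cedar.
Isola vs Dumpling House: Dumpling House, 17–12.
Isola beats Kiln; loses to Cedar, Dumpling House — 1 pairwise win.

1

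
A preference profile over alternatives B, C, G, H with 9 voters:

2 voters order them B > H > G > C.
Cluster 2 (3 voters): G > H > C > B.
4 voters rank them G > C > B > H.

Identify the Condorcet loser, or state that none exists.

Pairwise majorities:
B–C: C 7–2.
B–G: G 7–2.
B vs H: B preferred on 2+4 = 6 ballots; B wins 6–3.
C–G: G 9–0.
C–H: H 5–4.
G vs H: G preferred on 3+4 = 7 ballots; G wins 7–2.
Every alternative wins at least one matchup (B beats H; C beats B; G beats B; H beats C), so there is no Condorcet loser.

none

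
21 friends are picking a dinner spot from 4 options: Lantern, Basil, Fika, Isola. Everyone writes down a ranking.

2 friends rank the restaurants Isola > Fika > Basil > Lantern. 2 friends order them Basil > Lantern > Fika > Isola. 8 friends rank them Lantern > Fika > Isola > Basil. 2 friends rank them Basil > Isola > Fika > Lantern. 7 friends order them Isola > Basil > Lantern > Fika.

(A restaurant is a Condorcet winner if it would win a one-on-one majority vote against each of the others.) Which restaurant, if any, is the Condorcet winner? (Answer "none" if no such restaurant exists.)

Isola

Head-to-head results (21 friends):
Lantern–Basil: Basil 13–8.
Lantern vs Fika: Lantern wins 17–4.
Lantern vs Isola: Isola, 11–10.
Basil vs Fika: Basil wins 11–10.
Basil–Isola: Isola 17–4.
Fika–Isola: Isola 11–10.
Isola defeats every rival head-to-head and is the Condorcet winner.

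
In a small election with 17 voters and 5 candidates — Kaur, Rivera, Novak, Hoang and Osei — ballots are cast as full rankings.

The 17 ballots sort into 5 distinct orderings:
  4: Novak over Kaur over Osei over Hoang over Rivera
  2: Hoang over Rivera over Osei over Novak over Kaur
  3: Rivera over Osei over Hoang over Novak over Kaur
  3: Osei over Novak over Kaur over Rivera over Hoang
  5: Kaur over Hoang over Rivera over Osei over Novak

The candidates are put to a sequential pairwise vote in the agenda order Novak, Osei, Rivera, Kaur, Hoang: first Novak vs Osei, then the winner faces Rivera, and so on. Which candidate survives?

Round 1: Novak vs Osei — 4–13, Osei advances.
Round 2: Osei vs Rivera — 7–10, Rivera advances.
Round 3: Rivera vs Kaur — 5–12, Kaur advances.
Round 4: Kaur vs Hoang — 12–5, Kaur advances.
The agenda winner is Kaur.

Kaur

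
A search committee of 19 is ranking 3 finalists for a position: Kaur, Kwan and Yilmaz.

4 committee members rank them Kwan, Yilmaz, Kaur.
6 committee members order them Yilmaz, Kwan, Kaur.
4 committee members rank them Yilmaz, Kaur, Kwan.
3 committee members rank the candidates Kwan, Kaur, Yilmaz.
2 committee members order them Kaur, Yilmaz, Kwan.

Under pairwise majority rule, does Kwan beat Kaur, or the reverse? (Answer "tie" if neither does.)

Ballots ranking Kwan above Kaur: 4 + 6 + 3 = 13.
Ballots ranking Kaur above Kwan: 19 − 13 = 6.
Kwan wins the head-to-head 13–6.

Kwan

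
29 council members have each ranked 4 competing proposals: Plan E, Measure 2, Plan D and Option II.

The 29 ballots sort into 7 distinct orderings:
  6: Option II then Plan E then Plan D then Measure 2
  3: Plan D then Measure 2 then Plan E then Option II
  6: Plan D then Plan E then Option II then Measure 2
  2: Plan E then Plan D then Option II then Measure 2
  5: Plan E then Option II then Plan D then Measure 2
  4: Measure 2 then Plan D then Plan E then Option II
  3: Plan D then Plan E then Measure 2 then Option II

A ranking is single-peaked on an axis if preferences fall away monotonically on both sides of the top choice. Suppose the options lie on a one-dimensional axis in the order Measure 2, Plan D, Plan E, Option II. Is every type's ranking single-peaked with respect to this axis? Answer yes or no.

Axis positions: Measure 2=1, Plan D=2, Plan E=3, Option II=4.
Type 1 (peak Option II at position 4): ranking walks positions 4-3-2-1, expanding outward from the peak — single-peaked.
Type 2 (peak Plan D at position 2): ranking walks positions 2-1-3-4, expanding outward from the peak — single-peaked.
Type 3 (peak Plan D at position 2): ranking walks positions 2-3-4-1, expanding outward from the peak — single-peaked.
Type 4 (peak Plan E at position 3): ranking walks positions 3-2-4-1, expanding outward from the peak — single-peaked.
Type 5 (peak Plan E at position 3): ranking walks positions 3-4-2-1, expanding outward from the peak — single-peaked.
Type 6 (peak Measure 2 at position 1): ranking walks positions 1-2-3-4, expanding outward from the peak — single-peaked.
Type 7 (peak Plan D at position 2): ranking walks positions 2-3-1-4, expanding outward from the peak — single-peaked.
Every ranking is single-peaked on this axis.

yes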